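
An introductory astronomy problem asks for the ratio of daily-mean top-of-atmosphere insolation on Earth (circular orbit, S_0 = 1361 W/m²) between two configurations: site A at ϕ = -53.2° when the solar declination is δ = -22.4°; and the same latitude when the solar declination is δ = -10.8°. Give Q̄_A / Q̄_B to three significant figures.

Q̄_A / Q̄_B ≈ 1.33

— Configuration A (ϕ=-53.2°):
cos h₀ = −tan(-53.2°) tan(-22.400°) = -0.5510, h₀ = 2.1543 rad.
Bracket: h₀ sin ϕ sin δ + cos ϕ cos δ sin h₀ = 2.1543×-0.80073×-0.38107 + 0.59902×0.92455×0.83453 = 0.657351 + 0.462183 = 1.119534.
Q̄ = (S_0/π) × [bracket] = (1361/π) × 1.119534 = 485.00 W/m².
— Configuration B (ϕ=-53.2°):
cos h₀ = −tan(-53.2°) tan(-10.800°) = -0.2550, h₀ = 1.8286 rad.
Bracket: h₀ sin ϕ sin δ + cos ϕ cos δ sin h₀ = 1.8286×-0.80073×-0.18738 + 0.59902×0.98229×0.96694 = 0.274365 + 0.568958 = 0.843323.
Q̄ = (S_0/π) × [bracket] = (1361/π) × 0.843323 = 365.34 W/m².
Ratio Q̄_A / Q̄_B = 485.00 / 365.34 = 1.328.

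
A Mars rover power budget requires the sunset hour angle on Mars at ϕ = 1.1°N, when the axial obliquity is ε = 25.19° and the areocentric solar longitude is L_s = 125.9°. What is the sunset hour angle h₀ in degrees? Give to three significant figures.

h₀ = 90.4°

sin δ = sin 25.19° × sin 125.9° = 0.34477, so δ = +20.168°.
cos h₀ = −tan ϕ · tan δ = −tan(+1.1°) × tan(+20.168°) = -0.0071, so h₀ = 1.5778 rad = 90.40°.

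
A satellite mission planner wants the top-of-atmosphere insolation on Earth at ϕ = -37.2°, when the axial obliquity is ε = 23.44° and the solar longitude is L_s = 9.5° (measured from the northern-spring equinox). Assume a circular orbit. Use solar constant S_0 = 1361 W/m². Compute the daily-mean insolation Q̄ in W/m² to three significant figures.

Q̄ ≈ 318 W/m²

Solar declination: sin δ = sin ε · sin L_s = sin 23.44° × sin 9.5° = 0.06565, so δ = +3.764°.
cos h₀ = −tan(-37.2°) tan(+3.764°) = 0.0499, h₀ = 1.5208 rad.
Bracket: h₀ sin ϕ sin δ + cos ϕ cos δ sin h₀ = 1.5208×-0.60460×0.06565 + 0.79653×0.99784×0.99875 = -0.060364 + 0.793816 = 0.733452.
Q̄ = (S_0/π) × [bracket] = (1361/π) × 0.733452 = 317.7 W/m².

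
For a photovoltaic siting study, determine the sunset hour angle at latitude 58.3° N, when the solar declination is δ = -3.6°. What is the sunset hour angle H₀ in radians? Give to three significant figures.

H₀ = 1.47 rad

cos H₀ = −tan φ · tan δ = −tan(+58.3°) × tan(-3.600°) = 0.1019, so H₀ = 1.4688 rad = 84.15°.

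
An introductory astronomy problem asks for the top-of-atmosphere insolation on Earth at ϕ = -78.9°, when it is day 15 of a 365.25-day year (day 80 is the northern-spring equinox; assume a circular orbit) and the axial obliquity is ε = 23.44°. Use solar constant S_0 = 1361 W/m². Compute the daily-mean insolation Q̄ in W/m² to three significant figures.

Solar longitude: L_s = 360° × (15 − 80)/365.25 = -64.066°, i.e. -64.066° + 360° = 295.934°.
sin δ = sin 23.44° × sin 295.934° = -0.35773, so δ = -20.961°.
cos h₀ = −tan(-78.9°) tan(-20.961°) = -1.9526 ≤ −1 ⇒ polar day, h₀ = π.
Bracket: h₀ sin ϕ sin δ + cos ϕ cos δ sin h₀ = 3.1416×-0.98129×-0.35773 + 0.19252×0.93383×0.00000 = 1.102817 + 0.000000 = 1.102817.
Q̄ = (S_0/π) × [bracket] = (1361/π) × 1.102817 = 477.8 W/m².

Q̄ ≈ 478 W/m²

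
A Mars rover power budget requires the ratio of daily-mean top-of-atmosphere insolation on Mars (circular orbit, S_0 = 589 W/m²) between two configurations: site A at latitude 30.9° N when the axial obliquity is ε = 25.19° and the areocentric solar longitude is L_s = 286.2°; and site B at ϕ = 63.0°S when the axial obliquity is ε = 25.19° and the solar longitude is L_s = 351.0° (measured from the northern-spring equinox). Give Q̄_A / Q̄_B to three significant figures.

Q̄_A / Q̄_B ≈ 0.876

— Configuration A (ϕ=+30.9°):
sin δ = sin 25.19° × sin 286.2° = -0.40872, so δ = -24.125°.
cos h₀ = −tan(+30.9°) tan(-24.125°) = 0.2680, h₀ = 1.2995 rad.
Bracket: h₀ sin ϕ sin δ + cos ϕ cos δ sin h₀ = 1.2995×0.51354×-0.40872 + 0.85806×0.91266×0.96341 = -0.272757 + 0.754463 = 0.481706.
Q̄ = (S_0/π) × [bracket] = (589/π) × 0.481706 = 90.312 W/m².
— Configuration B (ϕ=-63.0°):
Solar declination: sin δ = sin ε · sin L_s = sin 25.19° × sin 351.0° = -0.06658, so δ = -3.818°.
cos h₀ = −tan(-63.0°) tan(-3.818°) = -0.1310, h₀ = 1.7021 rad.
Bracket: h₀ sin ϕ sin δ + cos ϕ cos δ sin h₀ = 1.7021×-0.89101×-0.06658 + 0.45399×0.99778×0.99139 = 0.100974 + 0.449082 = 0.550056.
Q̄ = (S_0/π) × [bracket] = (589/π) × 0.550056 = 103.13 W/m².
Ratio Q̄_A / Q̄_B = 90.312 / 103.13 = 0.8757.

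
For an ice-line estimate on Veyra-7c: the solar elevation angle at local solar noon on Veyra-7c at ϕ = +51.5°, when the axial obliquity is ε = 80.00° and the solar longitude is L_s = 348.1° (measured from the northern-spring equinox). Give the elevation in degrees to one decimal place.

Solar declination: sin δ = sin ε · sin L_s = sin 80.00° × sin 348.1° = -0.20307, so δ = -11.717°.
At local noon the hour angle is zero, so the zenith angle equals |ϕ − δ| = |+51.5° − (-11.717°)| = 63.217°.
Elevation = 90° − 63.217° = 26.8°.

26.8°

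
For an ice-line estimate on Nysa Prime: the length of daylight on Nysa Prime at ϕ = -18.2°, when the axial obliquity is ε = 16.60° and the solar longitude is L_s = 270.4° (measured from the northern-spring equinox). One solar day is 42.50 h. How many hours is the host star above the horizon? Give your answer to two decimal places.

Solar declination: sin δ = sin ε · sin L_s = sin 16.60° × sin 270.4° = -0.28568, so δ = -16.600°.
cos h₀ = −tan ϕ · tan δ = −tan(-18.2°) × tan(-16.600°) = -0.0980, so h₀ = 1.6690 rad = 95.62°.
Daylight = 2h₀/(2π) × 42.50 h = (1.6690/π) × 42.50 = 22.58 h.

22.58 h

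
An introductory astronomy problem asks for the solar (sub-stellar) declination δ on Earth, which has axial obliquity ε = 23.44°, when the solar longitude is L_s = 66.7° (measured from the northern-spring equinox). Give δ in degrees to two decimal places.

sin δ = sin ε · sin L_s = sin 23.44° × sin 66.7° = 0.365347.
δ = arcsin(0.365347) = +21.43°.

δ = +21.43°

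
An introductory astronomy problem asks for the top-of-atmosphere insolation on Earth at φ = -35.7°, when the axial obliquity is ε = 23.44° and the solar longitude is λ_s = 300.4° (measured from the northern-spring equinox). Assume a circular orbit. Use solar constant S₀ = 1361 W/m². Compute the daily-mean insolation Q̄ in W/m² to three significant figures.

Solar declination: sin δ = sin ε · sin λ_s = sin 23.44° × sin 300.4° = -0.34310, so δ = -20.066°.
cos H₀ = −tan(-35.7°) tan(-20.066°) = -0.2625, H₀ = 1.8364 rad.
Bracket: H₀ sin φ sin δ + cos φ cos δ sin H₀ = 1.8364×-0.58354×-0.34310 + 0.81208×0.93930×0.96494 = 0.367670 + 0.736043 = 1.103713.
Q̄ = (S₀/π) × [bracket] = (1361/π) × 1.103713 = 478.2 W/m².

Q̄ ≈ 478 W/m²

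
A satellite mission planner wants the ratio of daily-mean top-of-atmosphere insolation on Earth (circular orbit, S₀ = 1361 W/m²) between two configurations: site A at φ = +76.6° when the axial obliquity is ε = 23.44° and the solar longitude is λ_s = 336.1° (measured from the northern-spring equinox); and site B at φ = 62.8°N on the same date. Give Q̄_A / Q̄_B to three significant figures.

Q̄_A / Q̄_B ≈ 0.155

— Configuration A (φ=+76.6°):
Solar declination: sin δ = sin ε · sin λ_s = sin 23.44° × sin 336.1° = -0.16116, so δ = -9.274°.
cos H₀ = −tan(+76.6°) tan(-9.274°) = 0.6854, H₀ = 0.8156 rad.
Bracket: H₀ sin φ sin δ + cos φ cos δ sin H₀ = 0.8156×0.97278×-0.16116 + 0.23175×0.98693×0.72813 = -0.127864 + 0.166539 = 0.038675.
Q̄ = (S₀/π) × [bracket] = (1361/π) × 0.038675 = 16.755 W/m².
— Configuration B (φ=+62.8°):
cos H₀ = −tan(+62.8°) tan(-9.274°) = 0.3177, H₀ = 1.2475 rad.
Bracket: H₀ sin φ sin δ + cos φ cos δ sin H₀ = 1.2475×0.88942×-0.16116 + 0.45710×0.98693×0.94818 = -0.178815 + 0.427748 = 0.248933.
Q̄ = (S₀/π) × [bracket] = (1361/π) × 0.248933 = 107.84 W/m².
Ratio Q̄_A / Q̄_B = 16.755 / 107.84 = 0.1554.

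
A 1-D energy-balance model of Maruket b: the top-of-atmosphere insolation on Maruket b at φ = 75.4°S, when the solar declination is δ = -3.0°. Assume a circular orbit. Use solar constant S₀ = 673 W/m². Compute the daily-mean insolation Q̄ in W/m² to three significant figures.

Q̄ ≈ 72.1 W/m²

cos H₀ = −tan(-75.4°) tan(-3.000°) = -0.2012, H₀ = 1.7734 rad.
Bracket: H₀ sin φ sin δ + cos φ cos δ sin H₀ = 1.7734×-0.96771×-0.05234 + 0.25207×0.99863×0.97955 = 0.089823 + 0.246577 = 0.336400.
Q̄ = (S₀/π) × [bracket] = (673/π) × 0.336400 = 72.06 W/m².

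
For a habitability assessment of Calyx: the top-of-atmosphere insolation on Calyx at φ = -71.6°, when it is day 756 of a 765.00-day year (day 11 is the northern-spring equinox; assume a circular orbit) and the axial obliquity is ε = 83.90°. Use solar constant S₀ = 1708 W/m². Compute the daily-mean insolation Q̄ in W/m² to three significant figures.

Q̄ ≈ 322 W/m²

Solar longitude: λ_s = 360° × (756 − 11)/765.00 = 350.588°.
sin δ = sin 83.90° × sin 350.588° = -0.16260, so δ = -9.358°.
cos H₀ = −tan(-71.6°) tan(-9.358°) = -0.4954, H₀ = 2.0891 rad.
Bracket: H₀ sin φ sin δ + cos φ cos δ sin H₀ = 2.0891×-0.94888×-0.16260 + 0.31565×0.98669×0.86867 = 0.322323 + 0.270546 = 0.592869.
Q̄ = (S₀/π) × [bracket] = (1708/π) × 0.592869 = 322.3 W/m².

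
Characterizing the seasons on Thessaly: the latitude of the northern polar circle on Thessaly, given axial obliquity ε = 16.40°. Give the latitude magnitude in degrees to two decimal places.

73.60°

The polar circle is the lowest latitude that experiences at least one full rotation of continuous daylight at the northern-summer solstice; it lies at |φ| = 90° − ε = 90° − 16.40° = 73.60°.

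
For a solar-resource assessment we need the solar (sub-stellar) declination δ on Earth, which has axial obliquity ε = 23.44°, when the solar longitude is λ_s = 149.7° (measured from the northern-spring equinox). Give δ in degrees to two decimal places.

sin δ = sin ε · sin λ_s = sin 23.44° × sin 149.7° = 0.200695.
δ = arcsin(0.200695) = +11.58°.

δ = +11.58°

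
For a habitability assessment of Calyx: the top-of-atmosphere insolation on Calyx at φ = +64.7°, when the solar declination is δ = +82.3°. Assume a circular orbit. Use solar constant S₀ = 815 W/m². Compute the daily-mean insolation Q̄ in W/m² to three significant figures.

Q̄ ≈ 730 W/m²

cos H₀ = −tan(+64.7°) tan(+82.300°) = -15.6467 ≤ −1 ⇒ polar day, H₀ = π.
Bracket: H₀ sin φ sin δ + cos φ cos δ sin H₀ = 3.1416×0.90408×0.99098 + 0.42736×0.13399×0.00000 = 2.814639 + 0.000000 = 2.814639.
Q̄ = (S₀/π) × [bracket] = (815/π) × 2.814639 = 730.2 W/m².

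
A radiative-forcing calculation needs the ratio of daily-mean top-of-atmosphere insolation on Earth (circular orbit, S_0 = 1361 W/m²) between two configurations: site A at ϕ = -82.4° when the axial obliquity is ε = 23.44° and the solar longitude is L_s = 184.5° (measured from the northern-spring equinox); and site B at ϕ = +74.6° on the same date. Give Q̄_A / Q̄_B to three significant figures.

— Configuration A (ϕ=-82.4°):
Solar declination: sin δ = sin ε · sin L_s = sin 23.44° × sin 184.5° = -0.03121, so δ = -1.788°.
cos h₀ = −tan(-82.4°) tan(-1.788°) = -0.2340, h₀ = 1.8070 rad.
Bracket: h₀ sin ϕ sin δ + cos ϕ cos δ sin h₀ = 1.8070×-0.99122×-0.03121 + 0.13226×0.99951×0.97223 = 0.055901 + 0.128524 = 0.184425.
Q̄ = (S_0/π) × [bracket] = (1361/π) × 0.184425 = 79.897 W/m².
— Configuration B (ϕ=+74.6°):
cos h₀ = −tan(+74.6°) tan(-1.788°) = 0.1134, h₀ = 1.4572 rad.
Bracket: h₀ sin ϕ sin δ + cos ϕ cos δ sin h₀ = 1.4572×0.96410×-0.03121 + 0.26556×0.99951×0.99355 = -0.043847 + 0.263718 = 0.219871.
Q̄ = (S_0/π) × [bracket] = (1361/π) × 0.219871 = 95.252 W/m².
Ratio Q̄_A / Q̄_B = 79.897 / 95.252 = 0.8388.

Q̄_A / Q̄_B ≈ 0.839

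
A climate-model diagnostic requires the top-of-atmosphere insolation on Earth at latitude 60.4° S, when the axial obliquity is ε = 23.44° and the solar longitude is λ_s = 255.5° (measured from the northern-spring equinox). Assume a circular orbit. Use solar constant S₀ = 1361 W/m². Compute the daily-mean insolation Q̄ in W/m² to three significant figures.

Solar declination: sin δ = sin ε · sin λ_s = sin 23.44° × sin 255.5° = -0.38512, so δ = -22.651°.
cos H₀ = −tan(-60.4°) tan(-22.651°) = -0.7346, H₀ = 2.3959 rad.
Bracket: H₀ sin φ sin δ + cos φ cos δ sin H₀ = 2.3959×-0.86949×-0.38512 + 0.49394×0.92287×0.67851 = 0.802286 + 0.309294 = 1.111580.
Q̄ = (S₀/π) × [bracket] = (1361/π) × 1.111580 = 481.6 W/m².

Q̄ ≈ 482 W/m²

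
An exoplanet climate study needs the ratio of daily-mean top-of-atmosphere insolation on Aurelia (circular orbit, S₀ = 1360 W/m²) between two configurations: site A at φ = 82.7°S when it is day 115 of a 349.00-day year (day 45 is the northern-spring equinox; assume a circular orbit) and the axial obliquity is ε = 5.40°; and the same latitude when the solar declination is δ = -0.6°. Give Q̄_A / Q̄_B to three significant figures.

— Configuration A (φ=-82.7°):
Solar longitude: λ_s = 360° × (115 − 45)/349.00 = 72.206°.
sin δ = sin 5.40° × sin 72.206° = 0.08961, so δ = +5.141°.
cos H₀ = −tan(-82.7°) tan(+5.141°) = 0.7023, H₀ = 0.7922 rad.
Bracket: H₀ sin φ sin δ + cos φ cos δ sin H₀ = 0.7922×-0.99189×0.08961 + 0.12706×0.99598×0.71187 = -0.070413 + 0.090087 = 0.019674.
Q̄ = (S₀/π) × [bracket] = (1360/π) × 0.019674 = 8.5169 W/m².
— Configuration B (φ=-82.7°):
cos H₀ = −tan(-82.7°) tan(-0.600°) = -0.0817, H₀ = 1.6526 rad.
Bracket: H₀ sin φ sin δ + cos φ cos δ sin H₀ = 1.6526×-0.99189×-0.01047 + 0.12706×0.99995×0.99665 = 0.017162 + 0.126628 = 0.143790.
Q̄ = (S₀/π) × [bracket] = (1360/π) × 0.143790 = 62.247 W/m².
Ratio Q̄_A / Q̄_B = 8.5169 / 62.247 = 0.1368.

Q̄_A / Q̄_B ≈ 0.137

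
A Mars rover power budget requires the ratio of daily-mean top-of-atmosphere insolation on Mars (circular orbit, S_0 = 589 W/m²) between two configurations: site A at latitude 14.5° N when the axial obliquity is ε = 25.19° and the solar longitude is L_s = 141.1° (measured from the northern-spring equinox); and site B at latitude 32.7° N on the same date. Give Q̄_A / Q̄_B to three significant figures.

Q̄_A / Q̄_B ≈ 0.990

— Configuration A (ϕ=+14.5°):
Solar declination: sin δ = sin ε · sin L_s = sin 25.19° × sin 141.1° = 0.26727, so δ = +15.502°.
cos h₀ = −tan(+14.5°) tan(+15.502°) = -0.0717, h₀ = 1.6426 rad.
Bracket: h₀ sin ϕ sin δ + cos ϕ cos δ sin h₀ = 1.6426×0.25038×0.26727 + 0.96815×0.96362×0.99742 = 0.109921 + 0.930522 = 1.040443.
Q̄ = (S_0/π) × [bracket] = (589/π) × 1.040443 = 195.07 W/m².
— Configuration B (ϕ=+32.7°):
cos h₀ = −tan(+32.7°) tan(+15.502°) = -0.1781, h₀ = 1.7498 rad.
Bracket: h₀ sin ϕ sin δ + cos ϕ cos δ sin h₀ = 1.7498×0.54024×0.26727 + 0.84151×0.96362×0.98402 = 0.252654 + 0.797938 = 1.050592.
Q̄ = (S_0/π) × [bracket] = (589/π) × 1.050592 = 196.97 W/m².
Ratio Q̄_A / Q̄_B = 195.07 / 196.97 = 0.9904.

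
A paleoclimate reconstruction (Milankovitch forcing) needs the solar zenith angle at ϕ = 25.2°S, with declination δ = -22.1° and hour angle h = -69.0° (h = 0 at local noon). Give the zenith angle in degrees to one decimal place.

cos θ_z = sin ϕ sin δ + cos ϕ cos δ cos h = 0.160189 + 0.300437 = 0.460626.
θ_z = arccos(0.460626) = 62.6°.

θ_z = 62.6°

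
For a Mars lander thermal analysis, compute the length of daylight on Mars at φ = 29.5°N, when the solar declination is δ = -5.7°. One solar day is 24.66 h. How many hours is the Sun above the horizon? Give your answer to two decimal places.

cos H₀ = −tan φ · tan δ = −tan(+29.5°) × tan(-5.700°) = 0.0565, so H₀ = 1.5143 rad = 86.76°.
Daylight = 2H₀/(2π) × 24.66 h = (1.5143/π) × 24.66 = 11.89 h.

11.89 h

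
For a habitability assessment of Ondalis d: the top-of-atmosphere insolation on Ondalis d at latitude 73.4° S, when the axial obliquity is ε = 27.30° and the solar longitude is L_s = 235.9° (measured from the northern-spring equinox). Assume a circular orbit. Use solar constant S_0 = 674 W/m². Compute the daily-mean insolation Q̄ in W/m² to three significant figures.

Q̄ ≈ 245 W/m²

Solar declination: sin δ = sin ε · sin L_s = sin 27.30° × sin 235.9° = -0.37979, so δ = -22.321°.
cos h₀ = −tan(-73.4°) tan(-22.321°) = -1.3772 ≤ −1 ⇒ polar day, h₀ = π.
Bracket: h₀ sin ϕ sin δ + cos ϕ cos δ sin h₀ = 3.1416×-0.95832×-0.37979 + 0.28569×0.92507×0.00000 = 1.143418 + 0.000000 = 1.143418.
Q̄ = (S_0/π) × [bracket] = (674/π) × 1.143418 = 245.3 W/m².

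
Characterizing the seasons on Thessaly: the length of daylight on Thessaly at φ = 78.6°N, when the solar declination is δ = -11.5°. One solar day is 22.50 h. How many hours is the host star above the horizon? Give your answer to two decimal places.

0.00 h

cos H₀ = −tan φ · tan δ = 1.0090 ≥ 1, so the host star never rises (polar night) and H₀ = 0.
Daylight = 2H₀/(2π) × 22.50 h = (0.0000/π) × 22.50 = 0.00 h.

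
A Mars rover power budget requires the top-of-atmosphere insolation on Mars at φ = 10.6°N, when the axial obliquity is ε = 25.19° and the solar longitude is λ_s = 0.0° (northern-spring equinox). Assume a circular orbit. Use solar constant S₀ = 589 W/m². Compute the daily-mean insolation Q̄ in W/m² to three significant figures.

Solar declination: sin δ = sin ε · sin λ_s = sin 25.19° × sin 0.0° = 0.00000, so δ = +0.000°.
cos H₀ = −tan(+10.6°) tan(+0.000°) = -0.0000, H₀ = 1.5708 rad.
Bracket: H₀ sin φ sin δ + cos φ cos δ sin H₀ = 1.5708×0.18395×0.00000 + 0.98294×1.00000×1.00000 = 0.000000 + 0.982940 = 0.982940.
Q̄ = (S₀/π) × [bracket] = (589/π) × 0.982940 = 184.3 W/m².

Q̄ ≈ 184 W/m²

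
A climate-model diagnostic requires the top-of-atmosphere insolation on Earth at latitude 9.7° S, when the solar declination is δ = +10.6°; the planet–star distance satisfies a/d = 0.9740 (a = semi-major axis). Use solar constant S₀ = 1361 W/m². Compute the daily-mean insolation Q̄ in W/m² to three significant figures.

Q̄ ≈ 378 W/m²

cos H₀ = −tan(-9.7°) tan(+10.600°) = 0.0320, H₀ = 1.5388 rad.
Bracket: H₀ sin φ sin δ + cos φ cos δ sin H₀ = 1.5388×-0.16849×0.18395 + 0.98570×0.98294×0.99949 = -0.047693 + 0.968390 = 0.920697.
Inverse-square distance factor (a/d)² = 0.9740² = 0.948676.
Q̄ = (S₀/π) × 0.948676 × [bracket] = (1361/π) × 0.948676 × 0.920697 = 378.4 W/m².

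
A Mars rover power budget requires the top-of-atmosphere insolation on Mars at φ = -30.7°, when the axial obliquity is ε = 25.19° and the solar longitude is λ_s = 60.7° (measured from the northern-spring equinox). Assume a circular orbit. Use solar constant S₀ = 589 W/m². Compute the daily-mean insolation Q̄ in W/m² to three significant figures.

Q̄ ≈ 98.1 W/m²

Solar declination: sin δ = sin ε · sin λ_s = sin 25.19° × sin 60.7° = 0.37117, so δ = +21.788°.
cos H₀ = −tan(-30.7°) tan(+21.788°) = 0.2373, H₀ = 1.3312 rad.
Bracket: H₀ sin φ sin δ + cos φ cos δ sin H₀ = 1.3312×-0.51054×0.37117 + 0.85985×0.92856×0.97143 = -0.252259 + 0.775611 = 0.523352.
Q̄ = (S₀/π) × [bracket] = (589/π) × 0.523352 = 98.12 W/m².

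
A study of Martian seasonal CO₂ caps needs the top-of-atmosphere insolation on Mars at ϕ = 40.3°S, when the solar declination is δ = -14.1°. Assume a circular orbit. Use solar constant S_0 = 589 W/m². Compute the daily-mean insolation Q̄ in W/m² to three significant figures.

Q̄ ≈ 188 W/m²

cos h₀ = −tan(-40.3°) tan(-14.100°) = -0.2130, h₀ = 1.7855 rad.
Bracket: h₀ sin ϕ sin δ + cos ϕ cos δ sin h₀ = 1.7855×-0.64679×-0.24362 + 0.76267×0.96987×0.97705 = 0.281343 + 0.722715 = 1.004058.
Q̄ = (S_0/π) × [bracket] = (589/π) × 1.004058 = 188.2 W/m².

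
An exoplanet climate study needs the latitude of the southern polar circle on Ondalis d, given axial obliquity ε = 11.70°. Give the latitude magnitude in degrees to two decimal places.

78.30°

The polar circle is the lowest latitude that experiences at least one full rotation of continuous darkness at the northern-summer solstice; it lies at |φ| = 90° − ε = 90° − 11.70° = 78.30°.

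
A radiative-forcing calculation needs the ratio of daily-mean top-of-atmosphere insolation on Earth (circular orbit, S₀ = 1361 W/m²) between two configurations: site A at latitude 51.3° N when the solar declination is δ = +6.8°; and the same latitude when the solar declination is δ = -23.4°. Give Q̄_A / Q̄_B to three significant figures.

Q̄_A / Q̄_B ≈ 4.47

— Configuration A (φ=+51.3°):
cos H₀ = −tan(+51.3°) tan(+6.800°) = -0.1488, H₀ = 1.7202 rad.
Bracket: H₀ sin φ sin δ + cos φ cos δ sin H₀ = 1.7202×0.78043×0.11840 + 0.62524×0.99297×0.98886 = 0.158951 + 0.613928 = 0.772879.
Q̄ = (S₀/π) × [bracket] = (1361/π) × 0.772879 = 334.83 W/m².
— Configuration B (φ=+51.3°):
cos H₀ = −tan(+51.3°) tan(-23.400°) = 0.5401, H₀ = 1.0002 rad.
Bracket: H₀ sin φ sin δ + cos φ cos δ sin H₀ = 1.0002×0.78043×-0.39715 + 0.62524×0.91775×0.84157 = -0.310010 + 0.482905 = 0.172895.
Q̄ = (S₀/π) × [bracket] = (1361/π) × 0.172895 = 74.902 W/m².
Ratio Q̄_A / Q̄_B = 334.83 / 74.902 = 4.470.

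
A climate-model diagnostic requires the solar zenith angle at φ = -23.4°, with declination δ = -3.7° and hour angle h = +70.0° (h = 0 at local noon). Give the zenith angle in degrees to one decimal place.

cos θ_z = sin φ sin δ + cos φ cos δ cos h = 0.025629 + 0.313236 = 0.338865.
θ_z = arccos(0.338865) = 70.2°.

θ_z = 70.2°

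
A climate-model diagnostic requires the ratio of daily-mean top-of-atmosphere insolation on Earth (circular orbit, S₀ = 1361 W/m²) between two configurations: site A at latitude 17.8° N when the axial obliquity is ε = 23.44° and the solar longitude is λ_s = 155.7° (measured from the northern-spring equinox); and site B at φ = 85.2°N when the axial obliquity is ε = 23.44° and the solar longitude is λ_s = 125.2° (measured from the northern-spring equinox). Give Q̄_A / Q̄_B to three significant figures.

— Configuration A (φ=+17.8°):
Solar declination: sin δ = sin ε · sin λ_s = sin 23.44° × sin 155.7° = 0.16370, so δ = +9.421°.
cos H₀ = −tan(+17.8°) tan(+9.421°) = -0.0533, H₀ = 1.6241 rad.
Bracket: H₀ sin φ sin δ + cos φ cos δ sin H₀ = 1.6241×0.30570×0.16370 + 0.95213×0.98651×0.99858 = 0.081275 + 0.937952 = 1.019227.
Q̄ = (S₀/π) × [bracket] = (1361/π) × 1.019227 = 441.55 W/m².
— Configuration B (φ=+85.2°):
Solar declination: sin δ = sin ε · sin λ_s = sin 23.44° × sin 125.2° = 0.32505, so δ = +18.969°.
cos H₀ = −tan(+85.2°) tan(+18.969°) = -4.0932 ≤ −1 ⇒ polar day, H₀ = π.
Bracket: H₀ sin φ sin δ + cos φ cos δ sin H₀ = 3.1416×0.99649×0.32505 + 0.08368×0.94570×0.00000 = 1.017593 + 0.000000 = 1.017593.
Q̄ = (S₀/π) × [bracket] = (1361/π) × 1.017593 = 440.84 W/m².
Ratio Q̄_A / Q̄_B = 441.55 / 440.84 = 1.002.

Q̄_A / Q̄_B ≈ 1.00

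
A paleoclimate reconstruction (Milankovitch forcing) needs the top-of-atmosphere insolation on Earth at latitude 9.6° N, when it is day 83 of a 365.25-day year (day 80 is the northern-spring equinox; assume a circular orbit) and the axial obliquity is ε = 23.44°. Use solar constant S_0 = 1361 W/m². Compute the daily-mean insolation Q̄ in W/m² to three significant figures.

Solar longitude: L_s = 360° × (83 − 80)/365.25 = 2.957°.
sin δ = sin 23.44° × sin 2.957° = 0.02052, so δ = +1.176°.
cos h₀ = −tan(+9.6°) tan(+1.176°) = -0.0035, h₀ = 1.5743 rad.
Bracket: h₀ sin ϕ sin δ + cos ϕ cos δ sin h₀ = 1.5743×0.16677×0.02052 + 0.98600×0.99979×0.99999 = 0.005387 + 0.985783 = 0.991170.
Q̄ = (S_0/π) × [bracket] = (1361/π) × 0.991170 = 429.4 W/m².

Q̄ ≈ 429 W/m²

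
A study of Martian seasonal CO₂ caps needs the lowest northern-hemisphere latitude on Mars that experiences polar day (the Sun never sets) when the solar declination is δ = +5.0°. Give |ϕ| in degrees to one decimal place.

|ϕ| = 85.0°

Polar day requires cos h₀ = −tan ϕ tan δ ≤ −1, i.e. tan ϕ tan δ ≥ 1.
The boundary is |tan ϕ| · |tan δ| = 1, so |ϕ| = 90° − |δ| = 90° − 5.0° = 85.0° in the northern hemisphere.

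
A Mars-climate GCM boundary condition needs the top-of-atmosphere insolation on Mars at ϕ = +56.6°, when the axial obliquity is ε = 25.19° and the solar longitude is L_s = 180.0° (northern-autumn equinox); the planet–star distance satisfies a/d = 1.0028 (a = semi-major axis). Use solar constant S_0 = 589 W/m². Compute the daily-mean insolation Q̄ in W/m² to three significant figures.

Q̄ ≈ 104 W/m²

Solar declination: sin δ = sin ε · sin L_s = sin 25.19° × sin 180.0° = 0.00000, so δ = +0.000°.
cos h₀ = −tan(+56.6°) tan(+0.000°) = -0.0000, h₀ = 1.5708 rad.
Bracket: h₀ sin ϕ sin δ + cos ϕ cos δ sin h₀ = 1.5708×0.83485×0.00000 + 0.55048×1.00000×1.00000 = 0.000000 + 0.550480 = 0.550480.
Inverse-square distance factor (a/d)² = 1.0028² = 1.005608.
Q̄ = (S_0/π) × 1.005608 × [bracket] = (589/π) × 1.005608 × 0.550480 = 103.8 W/m².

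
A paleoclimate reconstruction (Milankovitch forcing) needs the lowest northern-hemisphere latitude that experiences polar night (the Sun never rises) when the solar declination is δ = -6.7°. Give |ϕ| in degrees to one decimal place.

|ϕ| = 83.3°

Polar night requires cos h₀ = −tan ϕ tan δ ≥ 1, i.e. tan ϕ tan δ ≤ −1.
The boundary is |tan ϕ| · |tan δ| = 1, so |ϕ| = 90° − |δ| = 90° − 6.7° = 83.3° in the northern hemisphere.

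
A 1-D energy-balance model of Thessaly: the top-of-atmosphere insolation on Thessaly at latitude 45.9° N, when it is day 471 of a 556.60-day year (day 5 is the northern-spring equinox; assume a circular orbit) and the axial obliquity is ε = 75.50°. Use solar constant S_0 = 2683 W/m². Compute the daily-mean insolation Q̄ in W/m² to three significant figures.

Solar longitude: L_s = 360° × (471 − 5)/556.60 = 301.401°.
sin δ = sin 75.50° × sin 301.401° = -0.82635, so δ = -55.726°.
cos h₀ = −tan(+45.9°) tan(-55.726°) = 1.5142 ≥ 1 ⇒ polar night, h₀ = 0 and Q̄ = 0.

Q̄ ≈ 0.00 W/m²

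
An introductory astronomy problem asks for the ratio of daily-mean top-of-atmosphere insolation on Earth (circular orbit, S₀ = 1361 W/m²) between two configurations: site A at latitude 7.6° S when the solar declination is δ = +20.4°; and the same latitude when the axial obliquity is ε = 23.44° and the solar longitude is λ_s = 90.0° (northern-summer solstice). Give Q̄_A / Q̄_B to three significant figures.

— Configuration A (φ=-7.6°):
cos H₀ = −tan(-7.6°) tan(+20.400°) = 0.0496, H₀ = 1.5212 rad.
Bracket: H₀ sin φ sin δ + cos φ cos δ sin H₀ = 1.5212×-0.13226×0.34857 + 0.99122×0.93728×0.99877 = -0.070130 + 0.927908 = 0.857778.
Q̄ = (S₀/π) × [bracket] = (1361/π) × 0.857778 = 371.61 W/m².
— Configuration B (φ=-7.6°):
Solar declination: sin δ = sin ε · sin λ_s = sin 23.44° × sin 90.0° = 0.39779, so δ = +23.440°.
cos H₀ = −tan(-7.6°) tan(+23.440°) = 0.0579, H₀ = 1.5129 rad.
Bracket: H₀ sin φ sin δ + cos φ cos δ sin H₀ = 1.5129×-0.13226×0.39779 + 0.99122×0.91748×0.99833 = -0.079596 + 0.907906 = 0.828310.
Q̄ = (S₀/π) × [bracket] = (1361/π) × 0.828310 = 358.84 W/m².
Ratio Q̄_A / Q̄_B = 371.61 / 358.84 = 1.036.

Q̄_A / Q̄_B ≈ 1.04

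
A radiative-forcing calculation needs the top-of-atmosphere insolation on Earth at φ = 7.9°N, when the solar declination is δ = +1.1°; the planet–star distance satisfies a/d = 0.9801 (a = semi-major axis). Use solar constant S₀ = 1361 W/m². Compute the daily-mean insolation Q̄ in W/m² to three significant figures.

Q̄ ≈ 414 W/m²

cos H₀ = −tan(+7.9°) tan(+1.100°) = -0.0027, H₀ = 1.5735 rad.
Bracket: H₀ sin φ sin δ + cos φ cos δ sin H₀ = 1.5735×0.13744×0.01920 + 0.99051×0.99982×1.00000 = 0.004152 + 0.990332 = 0.994484.
Inverse-square distance factor (a/d)² = 0.9801² = 0.960596.
Q̄ = (S₀/π) × 0.960596 × [bracket] = (1361/π) × 0.960596 × 0.994484 = 413.9 W/m².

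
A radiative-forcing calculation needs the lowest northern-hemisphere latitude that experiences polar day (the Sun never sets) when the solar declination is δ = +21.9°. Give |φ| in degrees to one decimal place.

Polar day requires cos H₀ = −tan φ tan δ ≤ −1, i.e. tan φ tan δ ≥ 1.
The boundary is |tan φ| · |tan δ| = 1, so |φ| = 90° − |δ| = 90° − 21.9° = 68.1° in the northern hemisphere.

|φ| = 68.1°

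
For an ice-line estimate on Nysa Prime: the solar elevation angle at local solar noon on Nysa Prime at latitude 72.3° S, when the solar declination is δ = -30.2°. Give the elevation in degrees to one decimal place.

47.9°

At local noon the hour angle is zero, so the zenith angle equals |φ − δ| = |-72.3° − (-30.200°)| = 42.100°.
Elevation = 90° − 42.100° = 47.9°.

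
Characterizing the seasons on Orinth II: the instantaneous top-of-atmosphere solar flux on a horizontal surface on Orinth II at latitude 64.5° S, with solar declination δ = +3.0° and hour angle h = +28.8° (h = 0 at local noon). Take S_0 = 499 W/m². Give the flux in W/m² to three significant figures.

164 W/m²

cos θ_z = sin ϕ sin δ + cos ϕ cos δ cos h = -0.047238 + 0.376743 = 0.329505.
Flux = S_0 · cos θ_z = 499 × 0.329505 = 164.4 W/m².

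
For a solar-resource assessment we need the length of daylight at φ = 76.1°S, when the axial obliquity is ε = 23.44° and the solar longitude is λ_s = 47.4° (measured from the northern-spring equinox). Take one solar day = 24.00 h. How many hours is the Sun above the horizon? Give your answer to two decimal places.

0.00 h

Solar declination: sin δ = sin ε · sin λ_s = sin 23.44° × sin 47.4° = 0.29281, so δ = +17.026°.
cos H₀ = −tan φ · tan δ = 1.2374 ≥ 1, so the Sun never rises (polar night) and H₀ = 0.
Daylight = 2H₀/(2π) × 24.00 h = (0.0000/π) × 24.00 = 0.00 h.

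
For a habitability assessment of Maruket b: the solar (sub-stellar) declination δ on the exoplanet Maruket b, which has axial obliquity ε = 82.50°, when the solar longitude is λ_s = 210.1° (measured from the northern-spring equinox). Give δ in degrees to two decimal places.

sin δ = sin ε · sin λ_s = sin 82.50° × sin 210.1° = -0.497220.
δ = arcsin(-0.497220) = -29.82°.

δ = -29.82°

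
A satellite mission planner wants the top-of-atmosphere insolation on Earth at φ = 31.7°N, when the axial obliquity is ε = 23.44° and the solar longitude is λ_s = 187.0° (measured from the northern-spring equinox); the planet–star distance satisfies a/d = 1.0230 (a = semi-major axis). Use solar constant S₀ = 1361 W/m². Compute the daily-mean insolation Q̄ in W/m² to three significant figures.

Q̄ ≈ 367 W/m²

Solar declination: sin δ = sin ε · sin λ_s = sin 23.44° × sin 187.0° = -0.04848, so δ = -2.779°.
cos H₀ = −tan(+31.7°) tan(-2.779°) = 0.0300, H₀ = 1.5408 rad.
Bracket: H₀ sin φ sin δ + cos φ cos δ sin H₀ = 1.5408×0.52547×-0.04848 + 0.85081×0.99882×0.99955 = -0.039252 + 0.849424 = 0.810172.
Inverse-square distance factor (a/d)² = 1.0230² = 1.046529.
Q̄ = (S₀/π) × 1.046529 × [bracket] = (1361/π) × 1.046529 × 0.810172 = 367.3 W/m².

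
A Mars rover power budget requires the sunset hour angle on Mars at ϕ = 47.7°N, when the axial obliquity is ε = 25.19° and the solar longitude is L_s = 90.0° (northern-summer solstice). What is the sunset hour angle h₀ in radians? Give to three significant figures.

Solar declination: sin δ = sin ε · sin L_s = sin 25.19° × sin 90.0° = 0.42562, so δ = +25.190°.
cos h₀ = −tan ϕ · tan δ = −tan(+47.7°) × tan(+25.190°) = -0.5169, so h₀ = 2.1140 rad = 121.13°.

h₀ = 2.11 rad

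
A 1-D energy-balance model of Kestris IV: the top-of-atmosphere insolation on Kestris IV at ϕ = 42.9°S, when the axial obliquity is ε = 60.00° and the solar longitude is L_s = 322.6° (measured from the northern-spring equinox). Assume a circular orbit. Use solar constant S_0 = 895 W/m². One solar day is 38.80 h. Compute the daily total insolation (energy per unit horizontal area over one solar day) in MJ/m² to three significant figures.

Solar declination: sin δ = sin ε · sin L_s = sin 60.00° × sin 322.6° = -0.52600, so δ = -31.736°.
cos h₀ = −tan(-42.9°) tan(-31.736°) = -0.5747, h₀ = 2.1831 rad.
Bracket: h₀ sin ϕ sin δ + cos ϕ cos δ sin h₀ = 2.1831×-0.68072×-0.52600 + 0.73254×0.85048×0.81835 = 0.781678 + 0.509841 = 1.291519.
Q̄ = (S_0/π) × [bracket] = (895/π) × 1.291519 = 367.94 W/m².
Daily total = Q̄ × 38.80 h × 3600 s/h = 367.94 × 38.80 × 3600 / 10⁶ = 51.39 MJ/m².

51.4 MJ/m²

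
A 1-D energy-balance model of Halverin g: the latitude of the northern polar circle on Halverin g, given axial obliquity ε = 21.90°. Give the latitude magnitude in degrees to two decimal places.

The polar circle is the lowest latitude that experiences at least one full rotation of continuous daylight at the northern-summer solstice; it lies at |φ| = 90° − ε = 90° − 21.90° = 68.10°.

68.10°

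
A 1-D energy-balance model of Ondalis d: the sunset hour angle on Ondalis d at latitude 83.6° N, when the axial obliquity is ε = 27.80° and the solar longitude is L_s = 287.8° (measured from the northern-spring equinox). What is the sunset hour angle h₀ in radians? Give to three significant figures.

h₀ = 0.00 rad

Solar declination: sin δ = sin ε · sin L_s = sin 27.80° × sin 287.8° = -0.44406, so δ = -26.363°.
cos h₀ = −tan ϕ · tan δ = 4.4184 ≥ 1, so the host star never rises (polar night) and h₀ = 0.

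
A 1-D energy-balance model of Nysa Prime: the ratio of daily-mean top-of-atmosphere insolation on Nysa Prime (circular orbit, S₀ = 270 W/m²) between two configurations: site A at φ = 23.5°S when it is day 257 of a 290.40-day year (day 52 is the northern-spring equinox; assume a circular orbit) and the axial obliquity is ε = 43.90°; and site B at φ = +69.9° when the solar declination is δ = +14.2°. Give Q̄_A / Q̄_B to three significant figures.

— Configuration A (φ=-23.5°):
Solar longitude: λ_s = 360° × (257 − 52)/290.40 = 254.132°.
sin δ = sin 43.90° × sin 254.132° = -0.66698, so δ = -41.834°.
cos H₀ = −tan(-23.5°) tan(-41.834°) = -0.3892, H₀ = 1.9706 rad.
Bracket: H₀ sin φ sin δ + cos φ cos δ sin H₀ = 1.9706×-0.39875×-0.66698 + 0.91706×0.74508×0.92114 = 0.524097 + 0.629399 = 1.153496.
Q̄ = (S₀/π) × [bracket] = (270/π) × 1.153496 = 99.136 W/m².
— Configuration B (φ=+69.9°):
cos H₀ = −tan(+69.9°) tan(+14.200°) = -0.6915, H₀ = 2.3343 rad.
Bracket: H₀ sin φ sin δ + cos φ cos δ sin H₀ = 2.3343×0.93909×0.24531 + 0.34366×0.96945×0.72241 = 0.537748 + 0.240679 = 0.778427.
Q̄ = (S₀/π) × [bracket] = (270/π) × 0.778427 = 66.901 W/m².
Ratio Q̄_A / Q̄_B = 99.136 / 66.901 = 1.482.

Q̄_A / Q̄_B ≈ 1.48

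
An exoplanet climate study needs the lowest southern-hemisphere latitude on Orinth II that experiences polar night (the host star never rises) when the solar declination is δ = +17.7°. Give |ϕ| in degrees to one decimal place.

|ϕ| = 72.3°

Polar night requires cos h₀ = −tan ϕ tan δ ≥ 1, i.e. tan ϕ tan δ ≤ −1.
The boundary is |tan ϕ| · |tan δ| = 1, so |ϕ| = 90° − |δ| = 90° − 17.7° = 72.3° in the southern hemisphere.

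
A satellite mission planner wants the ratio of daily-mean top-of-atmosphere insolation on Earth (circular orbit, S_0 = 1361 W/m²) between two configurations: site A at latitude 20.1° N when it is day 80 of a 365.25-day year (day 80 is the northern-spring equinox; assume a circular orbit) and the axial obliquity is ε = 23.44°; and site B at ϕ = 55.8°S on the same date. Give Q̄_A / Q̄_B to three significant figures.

Q̄_A / Q̄_B ≈ 1.67

— Configuration A (ϕ=+20.1°):
Solar longitude: L_s = 360° × (80 − 80)/365.25 = 0.000°.
sin δ = sin 23.44° × sin 0.000° = 0.00000, so δ = +0.000°.
cos h₀ = −tan(+20.1°) tan(+0.000°) = -0.0000, h₀ = 1.5708 rad.
Bracket: h₀ sin ϕ sin δ + cos ϕ cos δ sin h₀ = 1.5708×0.34366×0.00000 + 0.93909×1.00000×1.00000 = 0.000000 + 0.939090 = 0.939090.
Q̄ = (S_0/π) × [bracket] = (1361/π) × 0.939090 = 406.83 W/m².
— Configuration B (ϕ=-55.8°):
cos h₀ = −tan(-55.8°) tan(+0.000°) = 0.0000, h₀ = 1.5708 rad.
Bracket: h₀ sin ϕ sin δ + cos ϕ cos δ sin h₀ = 1.5708×-0.82708×0.00000 + 0.56208×1.00000×1.00000 = -0.000000 + 0.562080 = 0.562080.
Q̄ = (S_0/π) × [bracket] = (1361/π) × 0.562080 = 243.50 W/m².
Ratio Q̄_A / Q̄_B = 406.83 / 243.50 = 1.671.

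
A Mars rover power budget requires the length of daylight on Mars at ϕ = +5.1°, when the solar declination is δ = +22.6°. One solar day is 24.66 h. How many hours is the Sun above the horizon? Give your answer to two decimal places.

cos h₀ = −tan ϕ · tan δ = −tan(+5.1°) × tan(+22.600°) = -0.0372, so h₀ = 1.6080 rad = 92.13°.
Daylight = 2h₀/(2π) × 24.66 h = (1.6080/π) × 24.66 = 12.62 h.

12.62 h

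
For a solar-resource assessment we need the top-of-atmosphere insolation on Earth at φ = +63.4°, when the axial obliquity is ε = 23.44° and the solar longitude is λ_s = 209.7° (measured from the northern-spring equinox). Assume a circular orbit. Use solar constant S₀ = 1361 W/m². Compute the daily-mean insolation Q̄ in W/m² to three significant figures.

Q̄ ≈ 85.8 W/m²

Solar declination: sin δ = sin ε · sin λ_s = sin 23.44° × sin 209.7° = -0.19709, so δ = -11.367°.
cos H₀ = −tan(+63.4°) tan(-11.367°) = 0.4014, H₀ = 1.1577 rad.
Bracket: H₀ sin φ sin δ + cos φ cos δ sin H₀ = 1.1577×0.89415×-0.19709 + 0.44776×0.98039×0.91588 = -0.204019 + 0.402052 = 0.198033.
Q̄ = (S₀/π) × [bracket] = (1361/π) × 0.198033 = 85.79 W/m².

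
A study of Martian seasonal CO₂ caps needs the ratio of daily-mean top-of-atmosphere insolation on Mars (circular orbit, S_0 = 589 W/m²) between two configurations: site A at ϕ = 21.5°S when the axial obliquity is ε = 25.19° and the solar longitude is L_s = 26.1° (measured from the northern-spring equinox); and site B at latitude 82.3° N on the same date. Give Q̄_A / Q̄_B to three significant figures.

Q̄_A / Q̄_B ≈ 1.39

— Configuration A (ϕ=-21.5°):
Solar declination: sin δ = sin ε · sin L_s = sin 25.19° × sin 26.1° = 0.18725, so δ = +10.792°.
cos h₀ = −tan(-21.5°) tan(+10.792°) = 0.0751, h₀ = 1.4956 rad.
Bracket: h₀ sin ϕ sin δ + cos ϕ cos δ sin h₀ = 1.4956×-0.36650×0.18725 + 0.93042×0.98231×0.99718 = -0.102639 + 0.911384 = 0.808745.
Q̄ = (S_0/π) × [bracket] = (589/π) × 0.808745 = 151.63 W/m².
— Configuration B (ϕ=+82.3°):
cos h₀ = −tan(+82.3°) tan(+10.792°) = -1.4098 ≤ −1 ⇒ polar day, h₀ = π.
Bracket: h₀ sin ϕ sin δ + cos ϕ cos δ sin h₀ = 3.1416×0.99098×0.18725 + 0.13399×0.98231×0.00000 = 0.582958 + 0.000000 = 0.582958.
Q̄ = (S_0/π) × [bracket] = (589/π) × 0.582958 = 109.30 W/m².
Ratio Q̄_A / Q̄_B = 151.63 / 109.30 = 1.387.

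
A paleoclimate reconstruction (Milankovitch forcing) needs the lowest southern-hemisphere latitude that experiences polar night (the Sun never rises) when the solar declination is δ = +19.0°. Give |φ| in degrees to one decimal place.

|φ| = 71.0°

Polar night requires cos H₀ = −tan φ tan δ ≥ 1, i.e. tan φ tan δ ≤ −1.
The boundary is |tan φ| · |tan δ| = 1, so |φ| = 90° − |δ| = 90° − 19.0° = 71.0° in the southern hemisphere.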